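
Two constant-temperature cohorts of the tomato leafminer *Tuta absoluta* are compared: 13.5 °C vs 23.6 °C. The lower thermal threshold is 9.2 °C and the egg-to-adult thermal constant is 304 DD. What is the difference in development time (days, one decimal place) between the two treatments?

At 13.5 °C: 304 / (13.5 − 9.2) = 304 / 4.3 = 70.698 d.
At 23.6 °C: 304 / (23.6 − 9.2) = 304 / 14.4 = 21.111 d.
Difference = |70.698 − 21.111| = 49.587 ≈ 49.6 days.

49.6 days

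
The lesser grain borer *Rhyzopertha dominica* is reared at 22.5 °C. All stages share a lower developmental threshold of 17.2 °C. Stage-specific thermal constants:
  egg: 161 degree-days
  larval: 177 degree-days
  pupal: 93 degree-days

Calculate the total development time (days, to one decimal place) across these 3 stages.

Daily accumulation at 22.5 °C = 22.5 − 17.2 = 5.3 DD/day.
Total K = 161 + 177 + 93 = 431 DD.
Total duration = 431 / 5.3 = 81.321 ≈ 81.3 days.

81.3 days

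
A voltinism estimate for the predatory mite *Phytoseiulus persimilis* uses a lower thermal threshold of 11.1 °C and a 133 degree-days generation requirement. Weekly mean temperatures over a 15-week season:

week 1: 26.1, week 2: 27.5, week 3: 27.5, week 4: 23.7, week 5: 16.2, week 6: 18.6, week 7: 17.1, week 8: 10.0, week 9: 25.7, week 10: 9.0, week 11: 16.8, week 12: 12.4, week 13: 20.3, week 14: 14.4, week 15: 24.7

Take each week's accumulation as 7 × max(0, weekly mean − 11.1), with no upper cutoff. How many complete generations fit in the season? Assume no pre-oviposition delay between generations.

6 generations

Weekly DD (7 × max(0, T̄ − 11.1)): 105.0, 114.8, 114.8, 88.2, 35.7, 52.5, 42.0, 0.0, 102.2, 0.0, 39.9, 9.1, 64.4, 23.1, 95.2.
Season total = 886.9 DD.
Complete generations = ⌊886.9 / 133⌋ = 6.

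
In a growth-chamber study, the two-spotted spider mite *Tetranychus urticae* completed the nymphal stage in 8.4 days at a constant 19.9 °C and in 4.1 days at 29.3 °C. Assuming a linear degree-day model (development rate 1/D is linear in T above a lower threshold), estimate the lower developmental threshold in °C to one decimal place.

10.9 °C

Linear rate model ⇒ the product D·(T − T_b) is constant across temperatures.
8.4·(19.9 − T_b) = 4.1·(29.3 − T_b)
T_b = (8.4·19.9 − 4.1·29.3) / (8.4 − 4.1) = 47.03 / 4.3 = 10.937 °C ≈ 10.9 °C.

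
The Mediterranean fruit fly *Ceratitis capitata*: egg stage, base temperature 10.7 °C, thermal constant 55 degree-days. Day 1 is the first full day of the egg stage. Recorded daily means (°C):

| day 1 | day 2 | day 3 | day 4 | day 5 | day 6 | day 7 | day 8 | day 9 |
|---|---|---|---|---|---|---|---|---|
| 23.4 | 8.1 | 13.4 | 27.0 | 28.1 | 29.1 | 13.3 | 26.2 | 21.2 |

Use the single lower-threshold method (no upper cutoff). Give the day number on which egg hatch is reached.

day 6

Daily DD above 10.7 °C: 12.7, 0.0, 2.7, 16.3, 17.4, 18.4, 2.6, 15.5, 10.5.
Cumulative: 12.7, 12.7, 15.4, 31.7, 49.1, 67.5, 70.1, 85.6, 96.1.
The total first reaches 55 DD on day 6.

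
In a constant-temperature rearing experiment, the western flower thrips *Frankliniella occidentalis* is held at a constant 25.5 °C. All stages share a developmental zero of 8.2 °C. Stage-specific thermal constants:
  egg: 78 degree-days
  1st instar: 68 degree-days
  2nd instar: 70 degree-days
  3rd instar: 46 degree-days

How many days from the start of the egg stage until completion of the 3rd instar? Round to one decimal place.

15.1 days

Daily accumulation at 25.5 °C = 25.5 − 8.2 = 17.3 DD/day.
Total K = 78 + 68 + 70 + 46 = 262 DD.
Total duration = 262 / 17.3 = 15.145 ≈ 15.1 days.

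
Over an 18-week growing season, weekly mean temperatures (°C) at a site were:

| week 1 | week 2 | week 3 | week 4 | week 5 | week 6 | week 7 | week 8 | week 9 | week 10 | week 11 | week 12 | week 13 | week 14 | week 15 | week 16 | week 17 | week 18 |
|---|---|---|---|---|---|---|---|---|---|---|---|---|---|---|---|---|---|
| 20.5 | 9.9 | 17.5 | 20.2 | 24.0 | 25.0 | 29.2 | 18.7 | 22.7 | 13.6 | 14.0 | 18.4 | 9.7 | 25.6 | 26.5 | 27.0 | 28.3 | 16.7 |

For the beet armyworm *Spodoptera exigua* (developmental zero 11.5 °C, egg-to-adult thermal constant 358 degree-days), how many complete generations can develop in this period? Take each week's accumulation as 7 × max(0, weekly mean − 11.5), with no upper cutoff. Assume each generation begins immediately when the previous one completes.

Weekly DD (7 × max(0, T̄ − 11.5)): 63.0, 0.0, 42.0, 60.9, 87.5, 94.5, 123.9, 50.4, 78.4, 14.7, 17.5, 48.3, 0.0, 98.7, 105.0, 108.5, 117.6, 36.4.
Season total = 1147.3 DD.
Complete generations = ⌊1147.3 / 358⌋ = 3.

3 generations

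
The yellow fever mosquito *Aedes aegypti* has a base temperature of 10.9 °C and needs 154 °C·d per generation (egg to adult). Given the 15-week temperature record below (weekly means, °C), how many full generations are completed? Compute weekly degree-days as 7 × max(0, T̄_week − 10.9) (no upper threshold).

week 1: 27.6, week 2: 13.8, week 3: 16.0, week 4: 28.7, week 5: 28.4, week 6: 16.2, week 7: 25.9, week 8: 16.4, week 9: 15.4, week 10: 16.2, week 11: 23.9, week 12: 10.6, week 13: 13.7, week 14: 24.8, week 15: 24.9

6 generations

Weekly DD (7 × max(0, T̄ − 10.9)): 116.9, 20.3, 35.7, 124.6, 122.5, 37.1, 105.0, 38.5, 31.5, 37.1, 91.0, 0.0, 19.6, 97.3, 98.0.
Season total = 975.1 DD.
Complete generations = ⌊975.1 / 154⌋ = 6.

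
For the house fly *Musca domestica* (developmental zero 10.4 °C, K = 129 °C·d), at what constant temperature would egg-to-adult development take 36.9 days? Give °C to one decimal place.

Required daily accumulation = 129 / 36.9 = 3.496 DD/day.
T = T_base + 3.496 = 10.4 + 3.496 = 13.896 ≈ 13.9 °C.

13.9 °C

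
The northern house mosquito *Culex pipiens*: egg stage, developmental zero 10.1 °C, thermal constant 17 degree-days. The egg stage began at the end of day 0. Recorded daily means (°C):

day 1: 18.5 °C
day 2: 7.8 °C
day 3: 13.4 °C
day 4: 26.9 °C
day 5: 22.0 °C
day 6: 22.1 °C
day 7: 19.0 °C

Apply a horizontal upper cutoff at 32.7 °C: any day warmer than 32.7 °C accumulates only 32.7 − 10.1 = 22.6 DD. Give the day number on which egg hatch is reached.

Daily DD above 10.1 °C (capped at 22.6): 8.4, 0.0, 3.3, 16.8, 11.9, 12.0, 8.9.
Cumulative: 8.4, 8.4, 11.7, 28.5, 40.4, 52.4, 61.3.
The total first reaches 17 DD on day 4.

day 4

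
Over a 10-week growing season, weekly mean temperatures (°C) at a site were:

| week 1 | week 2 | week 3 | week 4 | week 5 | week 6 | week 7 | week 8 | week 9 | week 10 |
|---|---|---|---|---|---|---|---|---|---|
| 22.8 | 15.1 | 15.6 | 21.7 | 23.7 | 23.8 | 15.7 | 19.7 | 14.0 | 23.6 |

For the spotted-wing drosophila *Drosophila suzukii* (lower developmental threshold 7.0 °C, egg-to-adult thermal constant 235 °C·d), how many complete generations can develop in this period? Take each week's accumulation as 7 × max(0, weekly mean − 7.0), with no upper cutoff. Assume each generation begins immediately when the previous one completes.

3 generations

Weekly DD (7 × max(0, T̄ − 7.0)): 110.6, 56.7, 60.2, 102.9, 116.9, 117.6, 60.9, 88.9, 49.0, 116.2.
Season total = 879.9 DD.
Complete generations = ⌊879.9 / 235⌋ = 3.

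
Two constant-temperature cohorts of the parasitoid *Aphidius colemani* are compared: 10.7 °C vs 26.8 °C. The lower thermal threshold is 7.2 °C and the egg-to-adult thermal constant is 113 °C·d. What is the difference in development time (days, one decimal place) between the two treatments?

At 10.7 °C: 113 / (10.7 − 7.2) = 113 / 3.5 = 32.286 d.
At 26.8 °C: 113 / (26.8 − 7.2) = 113 / 19.6 = 5.765 d.
Difference = |32.286 − 5.765| = 26.520 ≈ 26.5 days.

26.5 days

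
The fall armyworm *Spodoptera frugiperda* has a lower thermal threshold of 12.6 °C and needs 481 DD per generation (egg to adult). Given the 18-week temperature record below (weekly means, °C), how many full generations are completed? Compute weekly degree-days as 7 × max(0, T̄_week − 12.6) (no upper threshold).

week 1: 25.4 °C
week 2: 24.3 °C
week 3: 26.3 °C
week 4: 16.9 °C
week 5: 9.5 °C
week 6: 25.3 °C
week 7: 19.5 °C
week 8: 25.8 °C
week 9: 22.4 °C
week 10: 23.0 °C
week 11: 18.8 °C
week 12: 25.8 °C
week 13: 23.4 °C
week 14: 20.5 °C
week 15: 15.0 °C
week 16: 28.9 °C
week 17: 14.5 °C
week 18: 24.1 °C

2 generations

Weekly DD (7 × max(0, T̄ − 12.6)): 89.6, 81.9, 95.9, 30.1, 0.0, 88.9, 48.3, 92.4, 68.6, 72.8, 43.4, 92.4, 75.6, 55.3, 16.8, 114.1, 13.3, 80.5.
Season total = 1159.9 DD.
Complete generations = ⌊1159.9 / 481⌋ = 2.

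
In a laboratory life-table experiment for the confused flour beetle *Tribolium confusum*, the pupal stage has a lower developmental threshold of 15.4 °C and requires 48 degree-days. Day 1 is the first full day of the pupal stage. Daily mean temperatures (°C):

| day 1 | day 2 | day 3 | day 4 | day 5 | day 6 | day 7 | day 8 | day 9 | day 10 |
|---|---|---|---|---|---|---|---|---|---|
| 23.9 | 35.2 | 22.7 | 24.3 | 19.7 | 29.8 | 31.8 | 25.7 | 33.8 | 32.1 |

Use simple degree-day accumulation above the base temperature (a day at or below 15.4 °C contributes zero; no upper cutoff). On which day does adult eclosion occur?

day 5

Daily DD above 15.4 °C: 8.5, 19.8, 7.3, 8.9, 4.3, 14.4, 16.4, 10.3, 18.4, 16.7.
Cumulative: 8.5, 28.3, 35.6, 44.5, 48.8, 63.2, 79.6, 89.9, 108.3, 125.0.
The total first reaches 48 DD on day 5.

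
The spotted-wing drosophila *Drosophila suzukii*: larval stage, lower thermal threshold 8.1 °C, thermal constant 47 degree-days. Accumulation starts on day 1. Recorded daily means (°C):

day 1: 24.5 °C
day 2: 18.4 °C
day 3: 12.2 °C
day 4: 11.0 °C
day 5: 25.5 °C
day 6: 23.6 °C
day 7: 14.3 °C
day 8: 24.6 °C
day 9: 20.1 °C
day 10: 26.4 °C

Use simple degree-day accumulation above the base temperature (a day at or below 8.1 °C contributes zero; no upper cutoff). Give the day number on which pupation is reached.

day 5

Daily DD above 8.1 °C: 16.4, 10.3, 4.1, 2.9, 17.4, 15.5, 6.2, 16.5, 12.0, 18.3.
Cumulative: 16.4, 26.7, 30.8, 33.7, 51.1, 66.6, 72.8, 89.3, 101.3, 119.6.
The total first reaches 47 DD on day 5.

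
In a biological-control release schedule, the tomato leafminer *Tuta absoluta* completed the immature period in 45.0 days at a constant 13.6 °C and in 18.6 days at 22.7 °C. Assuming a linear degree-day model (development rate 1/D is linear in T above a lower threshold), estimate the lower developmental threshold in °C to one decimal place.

7.2 °C

Linear rate model ⇒ the product D·(T − T_b) is constant across temperatures.
45.0·(13.6 − T_b) = 18.6·(22.7 − T_b)
T_b = (45.0·13.6 − 18.6·22.7) / (45.0 − 18.6) = 189.78 / 26.4 = 7.189 °C ≈ 7.2 °C.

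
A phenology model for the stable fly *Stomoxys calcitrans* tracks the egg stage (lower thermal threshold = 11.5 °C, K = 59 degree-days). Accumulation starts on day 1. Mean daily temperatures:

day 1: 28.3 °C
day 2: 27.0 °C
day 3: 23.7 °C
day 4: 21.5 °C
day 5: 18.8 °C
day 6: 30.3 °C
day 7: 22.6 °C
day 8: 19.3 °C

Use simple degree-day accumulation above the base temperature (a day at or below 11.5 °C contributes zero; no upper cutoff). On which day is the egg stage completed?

Daily DD above 11.5 °C: 16.8, 15.5, 12.2, 10.0, 7.3, 18.8, 11.1, 7.8.
Cumulative: 16.8, 32.3, 44.5, 54.5, 61.8, 80.6, 91.7, 99.5.
The total first reaches 59 DD on day 5.

day 5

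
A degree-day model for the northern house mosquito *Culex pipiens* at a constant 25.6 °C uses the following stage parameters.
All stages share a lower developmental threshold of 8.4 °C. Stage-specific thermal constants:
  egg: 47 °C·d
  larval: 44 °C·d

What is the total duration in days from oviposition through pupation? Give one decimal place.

5.3 days

Daily accumulation at 25.6 °C = 25.6 − 8.4 = 17.2 DD/day.
Total K = 47 + 44 = 91 DD.
Total duration = 91 / 17.2 = 5.291 ≈ 5.3 days.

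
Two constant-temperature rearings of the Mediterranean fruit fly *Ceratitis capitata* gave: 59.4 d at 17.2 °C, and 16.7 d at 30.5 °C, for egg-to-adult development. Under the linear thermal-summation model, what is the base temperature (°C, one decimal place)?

Equal thermal constants: D₁(T₁ − T_b) = D₂(T₂ − T_b).
59.4·(17.2 − T_b) = 16.7·(30.5 − T_b)
T_b = (59.4·17.2 − 16.7·30.5) / (59.4 − 16.7) = 512.33 / 42.7 = 11.998 °C ≈ 12.0 °C.

12.0 °C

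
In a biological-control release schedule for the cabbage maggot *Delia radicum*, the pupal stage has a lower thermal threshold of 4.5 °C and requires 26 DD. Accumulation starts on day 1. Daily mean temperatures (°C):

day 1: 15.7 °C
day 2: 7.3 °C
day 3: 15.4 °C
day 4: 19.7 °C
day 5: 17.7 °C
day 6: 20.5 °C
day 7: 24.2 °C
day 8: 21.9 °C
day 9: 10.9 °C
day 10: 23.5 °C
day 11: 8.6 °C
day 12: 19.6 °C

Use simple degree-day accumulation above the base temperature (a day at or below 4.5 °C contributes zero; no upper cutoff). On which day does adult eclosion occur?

day 4

Daily DD above 4.5 °C: 11.2, 2.8, 10.9, 15.2, 13.2, 16.0, 19.7, 17.4, 6.4, 19.0, 4.1, 15.1.
Cumulative: 11.2, 14.0, 24.9, 40.1, 53.3, 69.3, 89.0, 106.4, 112.8, 131.8, 135.9, 151.0.
The total first reaches 26 DD on day 4.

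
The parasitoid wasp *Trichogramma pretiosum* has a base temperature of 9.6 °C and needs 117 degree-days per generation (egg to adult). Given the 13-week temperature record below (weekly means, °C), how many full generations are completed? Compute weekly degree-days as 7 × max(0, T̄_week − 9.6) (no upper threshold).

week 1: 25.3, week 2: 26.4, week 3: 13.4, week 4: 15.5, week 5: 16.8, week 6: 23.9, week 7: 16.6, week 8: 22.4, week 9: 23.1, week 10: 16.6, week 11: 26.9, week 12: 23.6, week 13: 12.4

8 generations

Weekly DD (7 × max(0, T̄ − 9.6)): 109.9, 117.6, 26.6, 41.3, 50.4, 100.1, 49.0, 89.6, 94.5, 49.0, 121.1, 98.0, 19.6.
Season total = 966.7 DD.
Complete generations = ⌊966.7 / 117⌋ = 8.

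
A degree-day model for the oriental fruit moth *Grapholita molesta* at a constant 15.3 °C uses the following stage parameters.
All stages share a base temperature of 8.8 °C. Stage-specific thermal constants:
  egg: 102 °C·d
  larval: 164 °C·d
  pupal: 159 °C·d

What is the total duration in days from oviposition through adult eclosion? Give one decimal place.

65.4 days

Daily accumulation at 15.3 °C = 15.3 − 8.8 = 6.5 DD/day.
Total K = 102 + 164 + 159 = 425 DD.
Total duration = 425 / 6.5 = 65.385 ≈ 65.4 days.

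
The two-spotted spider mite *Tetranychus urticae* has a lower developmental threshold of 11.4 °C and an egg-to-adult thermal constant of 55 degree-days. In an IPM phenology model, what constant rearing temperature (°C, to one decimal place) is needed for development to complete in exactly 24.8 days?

13.6 °C

Required daily accumulation = 55 / 24.8 = 2.218 DD/day.
T = T_base + 2.218 = 11.4 + 2.218 = 13.618 ≈ 13.6 °C.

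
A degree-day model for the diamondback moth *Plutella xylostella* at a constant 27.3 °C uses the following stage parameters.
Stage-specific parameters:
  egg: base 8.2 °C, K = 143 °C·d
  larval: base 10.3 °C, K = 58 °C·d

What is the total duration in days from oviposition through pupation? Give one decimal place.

10.9 days

egg: 143 / (27.3 − 8.2) = 143 / 19.1 = 7.487 d.
larval: 58 / (27.3 − 10.3) = 58 / 17.0 = 3.412 d.
Sum = 10.899 ≈ 10.9 days.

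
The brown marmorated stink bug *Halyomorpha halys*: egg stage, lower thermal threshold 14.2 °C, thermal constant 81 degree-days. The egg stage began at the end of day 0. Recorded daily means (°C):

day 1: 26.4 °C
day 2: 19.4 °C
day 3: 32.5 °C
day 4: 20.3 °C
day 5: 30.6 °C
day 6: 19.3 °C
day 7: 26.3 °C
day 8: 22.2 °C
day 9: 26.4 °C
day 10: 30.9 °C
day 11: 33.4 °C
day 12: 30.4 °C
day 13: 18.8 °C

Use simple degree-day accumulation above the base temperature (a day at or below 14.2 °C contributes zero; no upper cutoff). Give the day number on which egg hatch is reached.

day 8

Daily DD above 14.2 °C: 12.2, 5.2, 18.3, 6.1, 16.4, 5.1, 12.1, 8.0, 12.2, 16.7, 19.2, 16.2, 4.6.
Cumulative: 12.2, 17.4, 35.7, 41.8, 58.2, 63.3, 75.4, 83.4, 95.6, 112.3, 131.5, 147.7, 152.3.
The total first reaches 81 DD on day 8.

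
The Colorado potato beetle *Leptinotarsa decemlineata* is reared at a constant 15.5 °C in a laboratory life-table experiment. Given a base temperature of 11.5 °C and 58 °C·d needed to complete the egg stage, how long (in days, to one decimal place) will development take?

14.5 days

Daily accumulation = 15.5 − 11.5 = 4.0 DD/day.
Duration = 58 / 4.0 = 14.500 ≈ 14.5 days.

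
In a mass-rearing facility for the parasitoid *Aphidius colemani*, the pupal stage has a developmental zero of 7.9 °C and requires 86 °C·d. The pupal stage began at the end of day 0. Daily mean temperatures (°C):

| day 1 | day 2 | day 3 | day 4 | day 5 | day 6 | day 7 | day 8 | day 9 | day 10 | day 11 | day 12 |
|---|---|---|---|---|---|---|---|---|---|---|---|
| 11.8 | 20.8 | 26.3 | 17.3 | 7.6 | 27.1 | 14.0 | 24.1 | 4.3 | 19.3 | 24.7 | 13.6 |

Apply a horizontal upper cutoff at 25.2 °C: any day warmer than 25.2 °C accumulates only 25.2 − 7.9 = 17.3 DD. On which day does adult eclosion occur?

Daily DD above 7.9 °C (capped at 17.3): 3.9, 12.9, 17.3, 9.4, 0.0, 17.3, 6.1, 16.2, 0.0, 11.4, 16.8, 5.7.
Cumulative: 3.9, 16.8, 34.1, 43.5, 43.5, 60.8, 66.9, 83.1, 83.1, 94.5, 111.3, 117.0.
The total first reaches 86 DD on day 10.

day 10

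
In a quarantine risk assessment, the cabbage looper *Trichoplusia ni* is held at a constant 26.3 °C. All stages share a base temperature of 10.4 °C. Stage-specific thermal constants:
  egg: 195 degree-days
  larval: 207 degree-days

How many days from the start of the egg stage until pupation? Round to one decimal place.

Daily accumulation at 26.3 °C = 26.3 − 10.4 = 15.9 DD/day.
Total K = 195 + 207 = 402 DD.
Total duration = 402 / 15.9 = 25.283 ≈ 25.3 days.

25.3 days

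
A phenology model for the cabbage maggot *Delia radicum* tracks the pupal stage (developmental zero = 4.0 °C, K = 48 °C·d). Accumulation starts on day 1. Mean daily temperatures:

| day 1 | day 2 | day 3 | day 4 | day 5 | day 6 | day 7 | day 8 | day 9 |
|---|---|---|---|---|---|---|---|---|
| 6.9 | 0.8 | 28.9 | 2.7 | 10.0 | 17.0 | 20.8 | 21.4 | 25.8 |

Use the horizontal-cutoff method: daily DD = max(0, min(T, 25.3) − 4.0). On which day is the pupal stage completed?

day 7

Daily DD above 4.0 °C (capped at 21.3): 2.9, 0.0, 21.3, 0.0, 6.0, 13.0, 16.8, 17.4, 21.3.
Cumulative: 2.9, 2.9, 24.2, 24.2, 30.2, 43.2, 60.0, 77.4, 98.7.
The total first reaches 48 DD on day 7.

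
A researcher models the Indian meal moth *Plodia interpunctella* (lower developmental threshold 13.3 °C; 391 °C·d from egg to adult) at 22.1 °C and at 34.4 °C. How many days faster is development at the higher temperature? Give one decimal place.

At 22.1 °C: 391 / (22.1 − 13.3) = 391 / 8.8 = 44.432 d.
At 34.4 °C: 391 / (34.4 − 13.3) = 391 / 21.1 = 18.531 d.
Difference = |44.432 − 18.531| = 25.901 ≈ 25.9 days.

25.9 days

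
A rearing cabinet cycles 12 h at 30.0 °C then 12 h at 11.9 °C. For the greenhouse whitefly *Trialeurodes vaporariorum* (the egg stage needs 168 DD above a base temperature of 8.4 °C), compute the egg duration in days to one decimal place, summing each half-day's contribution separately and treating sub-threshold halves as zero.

13.4 days

Day half: max(0, 30.0 − 8.4) × 0.5 = 21.6 × 0.5 = 10.80 DD.
Night half: max(0, 11.9 − 8.4) × 0.5 = 3.5 × 0.5 = 1.75 DD.
Per 24 h: 12.55 DD/day.
Duration = 168 / 12.55 = 13.386 ≈ 13.4 days.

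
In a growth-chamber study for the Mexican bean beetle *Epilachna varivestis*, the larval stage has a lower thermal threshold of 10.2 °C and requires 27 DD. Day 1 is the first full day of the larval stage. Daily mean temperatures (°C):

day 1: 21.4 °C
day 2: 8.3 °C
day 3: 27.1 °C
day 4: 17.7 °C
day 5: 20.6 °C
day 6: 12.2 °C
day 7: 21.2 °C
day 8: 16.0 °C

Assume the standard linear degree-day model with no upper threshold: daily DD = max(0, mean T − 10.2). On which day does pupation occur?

day 3

Daily DD above 10.2 °C: 11.2, 0.0, 16.9, 7.5, 10.4, 2.0, 11.0, 5.8.
Cumulative: 11.2, 11.2, 28.1, 35.6, 46.0, 48.0, 59.0, 64.8.
The total first reaches 27 DD on day 3.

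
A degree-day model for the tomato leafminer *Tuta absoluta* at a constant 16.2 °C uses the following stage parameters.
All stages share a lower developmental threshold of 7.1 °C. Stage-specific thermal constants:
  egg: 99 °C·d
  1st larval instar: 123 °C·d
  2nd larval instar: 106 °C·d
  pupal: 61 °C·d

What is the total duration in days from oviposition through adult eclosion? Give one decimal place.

Daily accumulation at 16.2 °C = 16.2 − 7.1 = 9.1 DD/day.
Total K = 99 + 123 + 106 + 61 = 389 DD.
Total duration = 389 / 9.1 = 42.747 ≈ 42.7 days.

42.7 days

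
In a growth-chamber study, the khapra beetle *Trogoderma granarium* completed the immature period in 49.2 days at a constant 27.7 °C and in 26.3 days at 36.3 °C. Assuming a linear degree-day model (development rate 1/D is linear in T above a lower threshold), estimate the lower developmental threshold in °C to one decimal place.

17.8 °C

Under the model K = D·(T − T_b), so D₁·(T₁ − T_b) = D₂·(T₂ − T_b).
49.2·(27.7 − T_b) = 26.3·(36.3 − T_b)
T_b = (49.2·27.7 − 26.3·36.3) / (49.2 − 26.3) = 408.15 / 22.9 = 17.823 °C ≈ 17.8 °C.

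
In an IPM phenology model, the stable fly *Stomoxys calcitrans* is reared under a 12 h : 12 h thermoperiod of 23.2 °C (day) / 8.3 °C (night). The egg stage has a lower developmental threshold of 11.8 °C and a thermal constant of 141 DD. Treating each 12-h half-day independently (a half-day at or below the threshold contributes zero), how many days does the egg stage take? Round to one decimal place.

24.7 days

Day half: max(0, 23.2 − 11.8) × 0.5 = 11.4 × 0.5 = 5.70 DD.
Night half: max(0, 8.3 − 11.8) × 0.5 = 0.0 × 0.5 = 0.00 DD.
Per 24 h: 5.70 DD/day.
Duration = 141 / 5.70 = 24.737 ≈ 24.7 days.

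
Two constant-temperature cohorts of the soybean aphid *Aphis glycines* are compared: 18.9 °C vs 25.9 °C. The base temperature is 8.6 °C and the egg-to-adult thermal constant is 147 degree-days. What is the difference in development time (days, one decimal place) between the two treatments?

At 18.9 °C: 147 / (18.9 − 8.6) = 147 / 10.3 = 14.272 d.
At 25.9 °C: 147 / (25.9 − 8.6) = 147 / 17.3 = 8.497 d.
Difference = |14.272 − 8.497| = 5.775 ≈ 5.8 days.

5.8 days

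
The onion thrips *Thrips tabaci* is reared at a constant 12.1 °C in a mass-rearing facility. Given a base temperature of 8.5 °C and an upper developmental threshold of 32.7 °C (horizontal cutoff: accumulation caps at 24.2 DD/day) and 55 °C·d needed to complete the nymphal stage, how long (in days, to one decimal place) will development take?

Daily accumulation = 12.1 − 8.5 = 3.6 DD/day.
Duration = 55 / 3.6 = 15.278 ≈ 15.3 days.

15.3 days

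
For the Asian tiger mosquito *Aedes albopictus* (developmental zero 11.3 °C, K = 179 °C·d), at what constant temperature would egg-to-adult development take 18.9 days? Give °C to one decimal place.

Required daily accumulation = 179 / 18.9 = 9.471 DD/day.
T = T_base + 9.471 = 11.3 + 9.471 = 20.771 ≈ 20.8 °C.

20.8 °C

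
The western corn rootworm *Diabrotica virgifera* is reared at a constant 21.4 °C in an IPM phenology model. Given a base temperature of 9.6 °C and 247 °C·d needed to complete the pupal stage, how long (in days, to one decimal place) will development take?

20.9 days

Daily accumulation = 21.4 − 9.6 = 11.8 DD/day.
Duration = 247 / 11.8 = 20.932 ≈ 20.9 days.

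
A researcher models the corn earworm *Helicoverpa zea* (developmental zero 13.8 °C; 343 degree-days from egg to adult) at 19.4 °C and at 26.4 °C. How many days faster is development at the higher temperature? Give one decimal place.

At 19.4 °C: 343 / (19.4 − 13.8) = 343 / 5.6 = 61.250 d.
At 26.4 °C: 343 / (26.4 − 13.8) = 343 / 12.6 = 27.222 d.
Difference = |61.250 − 27.222| = 34.028 ≈ 34.0 days.

34.0 days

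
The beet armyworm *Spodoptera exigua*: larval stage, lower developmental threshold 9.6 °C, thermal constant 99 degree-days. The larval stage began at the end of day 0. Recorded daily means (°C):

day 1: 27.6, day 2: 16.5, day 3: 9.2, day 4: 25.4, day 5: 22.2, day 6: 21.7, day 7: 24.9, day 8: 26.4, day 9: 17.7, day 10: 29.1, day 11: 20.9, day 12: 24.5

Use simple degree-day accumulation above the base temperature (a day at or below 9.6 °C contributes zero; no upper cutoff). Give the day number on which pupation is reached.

Daily DD above 9.6 °C: 18.0, 6.9, 0.0, 15.8, 12.6, 12.1, 15.3, 16.8, 8.1, 19.5, 11.3, 14.9.
Cumulative: 18.0, 24.9, 24.9, 40.7, 53.3, 65.4, 80.7, 97.5, 105.6, 125.1, 136.4, 151.3.
The total first reaches 99 DD on day 9.

day 9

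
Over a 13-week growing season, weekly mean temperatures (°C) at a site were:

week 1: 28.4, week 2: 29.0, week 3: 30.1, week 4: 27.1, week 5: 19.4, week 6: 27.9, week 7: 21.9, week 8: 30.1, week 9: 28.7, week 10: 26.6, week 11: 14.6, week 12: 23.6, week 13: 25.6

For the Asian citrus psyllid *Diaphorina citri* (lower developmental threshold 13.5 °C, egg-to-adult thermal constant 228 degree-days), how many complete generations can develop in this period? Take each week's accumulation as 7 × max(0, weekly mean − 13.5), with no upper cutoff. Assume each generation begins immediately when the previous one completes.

Weekly DD (7 × max(0, T̄ − 13.5)): 104.3, 108.5, 116.2, 95.2, 41.3, 100.8, 58.8, 116.2, 106.4, 91.7, 7.7, 70.7, 84.7.
Season total = 1102.5 DD.
Complete generations = ⌊1102.5 / 228⌋ = 4.

4 generations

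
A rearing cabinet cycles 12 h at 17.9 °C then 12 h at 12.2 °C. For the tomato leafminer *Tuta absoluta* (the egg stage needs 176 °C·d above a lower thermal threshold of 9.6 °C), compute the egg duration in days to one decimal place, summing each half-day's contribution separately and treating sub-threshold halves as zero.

32.3 days

Day half: max(0, 17.9 − 9.6) × 0.5 = 8.3 × 0.5 = 4.15 DD.
Night half: max(0, 12.2 − 9.6) × 0.5 = 2.6 × 0.5 = 1.30 DD.
Per 24 h: 5.45 DD/day.
Duration = 176 / 5.45 = 32.294 ≈ 32.3 days.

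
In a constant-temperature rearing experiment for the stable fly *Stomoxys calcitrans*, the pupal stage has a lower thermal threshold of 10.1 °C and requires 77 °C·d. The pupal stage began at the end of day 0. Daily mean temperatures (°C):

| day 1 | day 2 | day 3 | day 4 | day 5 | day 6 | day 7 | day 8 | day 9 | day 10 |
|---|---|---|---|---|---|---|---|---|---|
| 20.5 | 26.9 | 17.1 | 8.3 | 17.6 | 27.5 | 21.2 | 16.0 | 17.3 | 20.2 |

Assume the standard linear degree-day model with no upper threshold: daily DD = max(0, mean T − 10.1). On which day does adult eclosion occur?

Daily DD above 10.1 °C: 10.4, 16.8, 7.0, 0.0, 7.5, 17.4, 11.1, 5.9, 7.2, 10.1.
Cumulative: 10.4, 27.2, 34.2, 34.2, 41.7, 59.1, 70.2, 76.1, 83.3, 93.4.
The total first reaches 77 DD on day 9.

day 9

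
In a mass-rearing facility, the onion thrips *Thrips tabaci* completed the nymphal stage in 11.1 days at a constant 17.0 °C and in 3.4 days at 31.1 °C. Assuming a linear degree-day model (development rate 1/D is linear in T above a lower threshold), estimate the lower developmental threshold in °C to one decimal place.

10.8 °C

Equal thermal constants: D₁(T₁ − T_b) = D₂(T₂ − T_b).
11.1·(17.0 − T_b) = 3.4·(31.1 − T_b)
T_b = (11.1·17.0 − 3.4·31.1) / (11.1 − 3.4) = 82.96 / 7.7 = 10.774 °C ≈ 10.8 °C.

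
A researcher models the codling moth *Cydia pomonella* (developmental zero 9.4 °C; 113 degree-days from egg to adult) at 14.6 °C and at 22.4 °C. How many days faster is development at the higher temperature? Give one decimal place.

13.0 days

At 14.6 °C: 113 / (14.6 − 9.4) = 113 / 5.2 = 21.731 d.
At 22.4 °C: 113 / (22.4 − 9.4) = 113 / 13.0 = 8.692 d.
Difference = |21.731 − 8.692| = 13.038 ≈ 13.0 days.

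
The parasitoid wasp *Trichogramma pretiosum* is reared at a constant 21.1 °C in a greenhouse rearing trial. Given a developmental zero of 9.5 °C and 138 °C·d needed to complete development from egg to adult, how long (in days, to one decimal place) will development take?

11.9 days

Daily accumulation = 21.1 − 9.5 = 11.6 DD/day.
Duration = 138 / 11.6 = 11.897 ≈ 11.9 days.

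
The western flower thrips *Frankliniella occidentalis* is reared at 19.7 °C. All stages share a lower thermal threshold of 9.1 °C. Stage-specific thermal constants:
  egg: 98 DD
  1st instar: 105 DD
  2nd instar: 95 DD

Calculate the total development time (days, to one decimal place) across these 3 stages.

Daily accumulation at 19.7 °C = 19.7 − 9.1 = 10.6 DD/day.
Total K = 98 + 105 + 95 = 298 DD.
Total duration = 298 / 10.6 = 28.113 ≈ 28.1 days.

28.1 days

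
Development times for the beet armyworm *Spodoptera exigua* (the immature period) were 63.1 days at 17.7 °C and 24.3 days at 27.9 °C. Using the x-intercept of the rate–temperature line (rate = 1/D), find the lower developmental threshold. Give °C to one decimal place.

Under the model K = D·(T − T_b), so D₁·(T₁ − T_b) = D₂·(T₂ − T_b).
63.1·(17.7 − T_b) = 24.3·(27.9 − T_b)
T_b = (63.1·17.7 − 24.3·27.9) / (63.1 − 24.3) = 438.90 / 38.8 = 11.312 °C ≈ 11.3 °C.

11.3 °C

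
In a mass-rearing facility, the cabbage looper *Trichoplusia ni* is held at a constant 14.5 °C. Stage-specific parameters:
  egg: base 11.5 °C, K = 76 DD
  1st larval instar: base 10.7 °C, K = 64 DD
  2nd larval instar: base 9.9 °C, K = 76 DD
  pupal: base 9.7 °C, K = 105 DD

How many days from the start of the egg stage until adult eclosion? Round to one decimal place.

egg: 76 / (14.5 − 11.5) = 76 / 3.0 = 25.333 d.
1st larval instar: 64 / (14.5 − 10.7) = 64 / 3.8 = 16.842 d.
2nd larval instar: 76 / (14.5 − 9.9) = 76 / 4.6 = 16.522 d.
pupal: 105 / (14.5 − 9.7) = 105 / 4.8 = 21.875 d.
Sum = 80.572 ≈ 80.6 days.

80.6 days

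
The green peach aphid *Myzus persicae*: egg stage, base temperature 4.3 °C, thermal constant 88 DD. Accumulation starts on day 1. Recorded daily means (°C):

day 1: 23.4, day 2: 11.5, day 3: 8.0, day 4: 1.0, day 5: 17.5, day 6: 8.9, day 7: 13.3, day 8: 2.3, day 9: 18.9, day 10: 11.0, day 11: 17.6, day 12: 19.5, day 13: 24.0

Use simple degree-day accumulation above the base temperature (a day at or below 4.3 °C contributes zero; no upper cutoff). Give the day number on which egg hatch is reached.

Daily DD above 4.3 °C: 19.1, 7.2, 3.7, 0.0, 13.2, 4.6, 9.0, 0.0, 14.6, 6.7, 13.3, 15.2, 19.7.
Cumulative: 19.1, 26.3, 30.0, 30.0, 43.2, 47.8, 56.8, 56.8, 71.4, 78.1, 91.4, 106.6, 126.3.
The total first reaches 88 DD on day 11.

day 11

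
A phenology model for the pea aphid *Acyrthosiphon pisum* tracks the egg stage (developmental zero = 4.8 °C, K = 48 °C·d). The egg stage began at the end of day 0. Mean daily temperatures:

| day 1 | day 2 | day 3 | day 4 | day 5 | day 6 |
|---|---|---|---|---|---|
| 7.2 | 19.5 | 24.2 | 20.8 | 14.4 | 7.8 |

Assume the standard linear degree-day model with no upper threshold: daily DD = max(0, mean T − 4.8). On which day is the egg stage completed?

Daily DD above 4.8 °C: 2.4, 14.7, 19.4, 16.0, 9.6, 3.0.
Cumulative: 2.4, 17.1, 36.5, 52.5, 62.1, 65.1.
The total first reaches 48 DD on day 4.

day 4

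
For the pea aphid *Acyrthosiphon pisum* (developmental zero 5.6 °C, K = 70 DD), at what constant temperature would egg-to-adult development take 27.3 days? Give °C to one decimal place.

8.2 °C

Required daily accumulation = 70 / 27.3 = 2.564 DD/day.
T = T_base + 2.564 = 5.6 + 2.564 = 8.164 ≈ 8.2 °C.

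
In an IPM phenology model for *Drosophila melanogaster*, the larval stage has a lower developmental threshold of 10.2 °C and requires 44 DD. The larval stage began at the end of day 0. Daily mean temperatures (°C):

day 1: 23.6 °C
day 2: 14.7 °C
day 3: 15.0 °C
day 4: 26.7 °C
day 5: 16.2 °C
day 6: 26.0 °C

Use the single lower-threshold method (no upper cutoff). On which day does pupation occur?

day 5

Daily DD above 10.2 °C: 13.4, 4.5, 4.8, 16.5, 6.0, 15.8.
Cumulative: 13.4, 17.9, 22.7, 39.2, 45.2, 61.0.
The total first reaches 44 DD on day 5.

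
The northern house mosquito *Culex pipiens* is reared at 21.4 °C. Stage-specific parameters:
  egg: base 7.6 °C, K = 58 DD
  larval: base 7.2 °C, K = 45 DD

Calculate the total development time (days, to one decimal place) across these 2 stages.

7.4 days

egg: 58 / (21.4 − 7.6) = 58 / 13.8 = 4.203 d.
larval: 45 / (21.4 − 7.2) = 45 / 14.2 = 3.169 d.
Sum = 7.372 ≈ 7.4 days.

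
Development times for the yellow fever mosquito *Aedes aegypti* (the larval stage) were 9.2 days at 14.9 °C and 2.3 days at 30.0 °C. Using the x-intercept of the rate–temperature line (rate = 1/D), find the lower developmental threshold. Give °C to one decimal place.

Under the model K = D·(T − T_b), so D₁·(T₁ − T_b) = D₂·(T₂ − T_b).
9.2·(14.9 − T_b) = 2.3·(30.0 − T_b)
T_b = (9.2·14.9 − 2.3·30.0) / (9.2 − 2.3) = 68.08 / 6.9 = 9.867 °C ≈ 9.9 °C.

9.9 °C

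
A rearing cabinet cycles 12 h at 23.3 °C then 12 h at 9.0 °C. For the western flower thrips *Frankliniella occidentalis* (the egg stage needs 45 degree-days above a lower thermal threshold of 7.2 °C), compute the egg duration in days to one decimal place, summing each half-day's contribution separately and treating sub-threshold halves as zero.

Day half: max(0, 23.3 − 7.2) × 0.5 = 16.1 × 0.5 = 8.05 DD.
Night half: max(0, 9.0 − 7.2) × 0.5 = 1.8 × 0.5 = 0.90 DD.
Per 24 h: 8.95 DD/day.
Duration = 45 / 8.95 = 5.028 ≈ 5.0 days.

5.0 days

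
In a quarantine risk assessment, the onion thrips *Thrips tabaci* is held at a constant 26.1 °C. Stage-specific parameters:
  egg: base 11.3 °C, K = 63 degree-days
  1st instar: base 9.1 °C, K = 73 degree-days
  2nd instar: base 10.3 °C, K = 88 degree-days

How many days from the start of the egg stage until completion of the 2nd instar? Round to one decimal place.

14.1 days

egg: 63 / (26.1 − 11.3) = 63 / 14.8 = 4.257 d.
1st instar: 73 / (26.1 − 9.1) = 73 / 17.0 = 4.294 d.
2nd instar: 88 / (26.1 − 10.3) = 88 / 15.8 = 5.570 d.
Sum = 14.120 ≈ 14.1 days.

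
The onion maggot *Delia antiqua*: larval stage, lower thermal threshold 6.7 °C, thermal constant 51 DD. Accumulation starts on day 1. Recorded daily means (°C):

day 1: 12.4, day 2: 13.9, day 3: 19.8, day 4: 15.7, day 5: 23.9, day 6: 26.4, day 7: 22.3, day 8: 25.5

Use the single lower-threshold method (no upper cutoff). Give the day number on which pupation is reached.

Daily DD above 6.7 °C: 5.7, 7.2, 13.1, 9.0, 17.2, 19.7, 15.6, 18.8.
Cumulative: 5.7, 12.9, 26.0, 35.0, 52.2, 71.9, 87.5, 106.3.
The total first reaches 51 DD on day 5.

day 5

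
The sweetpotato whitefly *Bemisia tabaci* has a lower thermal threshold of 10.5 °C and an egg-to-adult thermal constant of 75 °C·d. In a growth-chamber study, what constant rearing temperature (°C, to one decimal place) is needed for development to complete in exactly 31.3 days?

12.9 °C

Required daily accumulation = 75 / 31.3 = 2.396 DD/day.
T = T_base + 2.396 = 10.5 + 2.396 = 12.896 ≈ 12.9 °C.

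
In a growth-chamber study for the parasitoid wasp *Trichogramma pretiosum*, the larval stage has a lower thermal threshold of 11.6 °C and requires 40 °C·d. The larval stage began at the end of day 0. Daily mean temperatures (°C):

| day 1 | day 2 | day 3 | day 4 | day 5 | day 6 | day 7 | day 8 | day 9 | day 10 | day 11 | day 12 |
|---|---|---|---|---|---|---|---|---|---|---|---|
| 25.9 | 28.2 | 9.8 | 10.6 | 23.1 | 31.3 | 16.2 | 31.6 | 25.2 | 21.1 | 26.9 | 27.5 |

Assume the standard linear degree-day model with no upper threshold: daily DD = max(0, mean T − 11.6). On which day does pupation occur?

day 5

Daily DD above 11.6 °C: 14.3, 16.6, 0.0, 0.0, 11.5, 19.7, 4.6, 20.0, 13.6, 9.5, 15.3, 15.9.
Cumulative: 14.3, 30.9, 30.9, 30.9, 42.4, 62.1, 66.7, 86.7, 100.3, 109.8, 125.1, 141.0.
The total first reaches 40 DD on day 5.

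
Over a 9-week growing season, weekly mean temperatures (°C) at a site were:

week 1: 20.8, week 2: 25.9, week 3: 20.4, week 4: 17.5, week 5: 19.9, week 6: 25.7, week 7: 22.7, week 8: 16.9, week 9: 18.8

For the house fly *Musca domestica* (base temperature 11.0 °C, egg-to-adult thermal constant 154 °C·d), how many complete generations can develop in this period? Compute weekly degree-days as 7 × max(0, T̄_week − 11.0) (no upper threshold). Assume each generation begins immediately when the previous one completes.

Weekly DD (7 × max(0, T̄ − 11.0)): 68.6, 104.3, 65.8, 45.5, 62.3, 102.9, 81.9, 41.3, 54.6.
Season total = 627.2 DD.
Complete generations = ⌊627.2 / 154⌋ = 4.

4 generations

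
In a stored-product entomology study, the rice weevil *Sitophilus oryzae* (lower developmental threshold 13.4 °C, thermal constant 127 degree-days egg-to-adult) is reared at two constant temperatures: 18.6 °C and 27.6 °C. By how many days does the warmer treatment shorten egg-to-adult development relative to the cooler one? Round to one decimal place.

At 18.6 °C: 127 / (18.6 − 13.4) = 127 / 5.2 = 24.423 d.
At 27.6 °C: 127 / (27.6 − 13.4) = 127 / 14.2 = 8.944 d.
Difference = |24.423 − 8.944| = 15.479 ≈ 15.5 days.

15.5 days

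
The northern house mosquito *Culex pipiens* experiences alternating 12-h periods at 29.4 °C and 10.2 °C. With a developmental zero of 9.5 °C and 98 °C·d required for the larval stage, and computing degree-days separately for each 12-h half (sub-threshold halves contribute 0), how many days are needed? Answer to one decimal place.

Day half: max(0, 29.4 − 9.5) × 0.5 = 19.9 × 0.5 = 9.95 DD.
Night half: max(0, 10.2 − 9.5) × 0.5 = 0.7 × 0.5 = 0.35 DD.
Per 24 h: 10.30 DD/day.
Duration = 98 / 10.30 = 9.515 ≈ 9.5 days.

9.5 days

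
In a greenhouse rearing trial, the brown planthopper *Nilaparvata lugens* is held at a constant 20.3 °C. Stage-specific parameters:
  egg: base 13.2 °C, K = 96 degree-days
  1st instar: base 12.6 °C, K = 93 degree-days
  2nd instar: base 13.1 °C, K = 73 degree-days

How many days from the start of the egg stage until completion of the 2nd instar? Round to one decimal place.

egg: 96 / (20.3 − 13.2) = 96 / 7.1 = 13.521 d.
1st instar: 93 / (20.3 − 12.6) = 93 / 7.7 = 12.078 d.
2nd instar: 73 / (20.3 − 13.1) = 73 / 7.2 = 10.139 d.
Sum = 35.738 ≈ 35.7 days.

35.7 days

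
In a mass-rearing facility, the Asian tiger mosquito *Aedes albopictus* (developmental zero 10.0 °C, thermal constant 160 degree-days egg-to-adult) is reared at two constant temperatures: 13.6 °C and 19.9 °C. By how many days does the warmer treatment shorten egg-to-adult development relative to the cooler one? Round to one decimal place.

28.3 days

At 13.6 °C: 160 / (13.6 − 10.0) = 160 / 3.6 = 44.444 d.
At 19.9 °C: 160 / (19.9 − 10.0) = 160 / 9.9 = 16.162 d.
Difference = |44.444 − 16.162| = 28.283 ≈ 28.3 days.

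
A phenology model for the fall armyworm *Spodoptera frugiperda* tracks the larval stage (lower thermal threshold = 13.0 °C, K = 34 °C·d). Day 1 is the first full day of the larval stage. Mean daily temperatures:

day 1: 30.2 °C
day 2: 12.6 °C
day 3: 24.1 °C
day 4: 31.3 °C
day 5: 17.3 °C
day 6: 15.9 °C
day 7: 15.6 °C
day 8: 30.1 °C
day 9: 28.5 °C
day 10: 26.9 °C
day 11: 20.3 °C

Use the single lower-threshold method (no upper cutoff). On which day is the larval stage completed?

Daily DD above 13.0 °C: 17.2, 0.0, 11.1, 18.3, 4.3, 2.9, 2.6, 17.1, 15.5, 13.9, 7.3.
Cumulative: 17.2, 17.2, 28.3, 46.6, 50.9, 53.8, 56.4, 73.5, 89.0, 102.9, 110.2.
The total first reaches 34 DD on day 4.

day 4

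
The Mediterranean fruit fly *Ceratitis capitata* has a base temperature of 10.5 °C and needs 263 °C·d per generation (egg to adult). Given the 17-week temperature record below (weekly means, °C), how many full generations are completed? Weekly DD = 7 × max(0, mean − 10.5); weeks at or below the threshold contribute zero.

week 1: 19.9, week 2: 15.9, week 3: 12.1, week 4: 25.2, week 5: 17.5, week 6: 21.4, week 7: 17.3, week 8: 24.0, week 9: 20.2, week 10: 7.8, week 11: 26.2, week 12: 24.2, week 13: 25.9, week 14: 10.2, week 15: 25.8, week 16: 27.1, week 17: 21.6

4 generations

Weekly DD (7 × max(0, T̄ − 10.5)): 65.8, 37.8, 11.2, 102.9, 49.0, 76.3, 47.6, 94.5, 67.9, 0.0, 109.9, 95.9, 107.8, 0.0, 107.1, 116.2, 77.7.
Season total = 1167.6 DD.
Complete generations = ⌊1167.6 / 263⌋ = 4.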